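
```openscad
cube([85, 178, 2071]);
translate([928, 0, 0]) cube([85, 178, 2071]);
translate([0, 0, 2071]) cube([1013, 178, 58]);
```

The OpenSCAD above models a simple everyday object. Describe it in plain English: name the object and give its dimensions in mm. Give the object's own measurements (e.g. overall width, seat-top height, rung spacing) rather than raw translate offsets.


A door frame. The clear opening is 843 mm wide and 2071 mm high. Two 85 mm wide jambs, 178 mm deep, stand either side of the opening from the floor to the top of the opening. A 58 mm thick head sits across the top of both jambs, spanning the full outside width of the frame.


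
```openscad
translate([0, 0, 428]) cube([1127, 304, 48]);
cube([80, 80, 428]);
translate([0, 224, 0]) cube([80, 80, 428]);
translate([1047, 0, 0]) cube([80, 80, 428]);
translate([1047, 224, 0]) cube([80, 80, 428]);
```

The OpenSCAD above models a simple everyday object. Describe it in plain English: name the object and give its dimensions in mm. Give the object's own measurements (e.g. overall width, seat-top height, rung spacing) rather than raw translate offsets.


A bench: a 1127×304 mm seat slab, 48 mm thick, top at z = 476 mm, on four 80×80 mm square legs flush with the seat corners and standing on z = 0.


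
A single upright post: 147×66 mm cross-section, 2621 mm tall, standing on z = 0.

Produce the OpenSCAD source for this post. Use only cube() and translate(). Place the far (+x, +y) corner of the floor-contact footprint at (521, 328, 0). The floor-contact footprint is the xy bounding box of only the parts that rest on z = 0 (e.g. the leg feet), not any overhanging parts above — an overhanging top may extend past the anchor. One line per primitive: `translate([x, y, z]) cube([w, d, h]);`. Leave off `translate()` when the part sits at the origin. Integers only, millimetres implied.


translate([374, 262, 0]) cube([147, 66, 2621]);


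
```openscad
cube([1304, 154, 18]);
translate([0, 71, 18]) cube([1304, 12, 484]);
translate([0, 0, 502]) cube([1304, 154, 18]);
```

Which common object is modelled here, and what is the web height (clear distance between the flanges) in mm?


An I-beam. The web height is 484 mm.

Two wide flanges with a thin centred web — an I-beam. Overall 520 mm minus two 18 mm flanges gives a web of 520 − 2·18 = 484 mm.


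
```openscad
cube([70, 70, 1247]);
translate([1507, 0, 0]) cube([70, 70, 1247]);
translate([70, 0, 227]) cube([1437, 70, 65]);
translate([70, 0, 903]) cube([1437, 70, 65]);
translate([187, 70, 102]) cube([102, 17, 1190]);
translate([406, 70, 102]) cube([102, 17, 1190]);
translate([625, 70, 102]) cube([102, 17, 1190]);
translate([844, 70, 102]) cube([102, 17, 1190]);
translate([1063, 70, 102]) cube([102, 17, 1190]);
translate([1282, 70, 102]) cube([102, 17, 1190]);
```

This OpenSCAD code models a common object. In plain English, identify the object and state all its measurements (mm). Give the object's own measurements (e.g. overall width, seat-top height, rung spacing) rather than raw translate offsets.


A fence section. Two 70×70 mm posts, 1247 mm tall, stand on the floor with a clear span of 1437 mm between their inner faces. Two horizontal rails of 70×65 mm section span the gap between the posts with their undersides at z = 227 mm and z = 903 mm, flush with the posts' −y face. 6 pickets, each 102 mm wide, 17 mm thick and 1190 mm tall, are fixed to the +y face of the rails with their bottoms at z = 102 mm, spaced across the span with a 117 mm gap after the −x post and between neighbouring pickets, with 123 mm left before the +x post.


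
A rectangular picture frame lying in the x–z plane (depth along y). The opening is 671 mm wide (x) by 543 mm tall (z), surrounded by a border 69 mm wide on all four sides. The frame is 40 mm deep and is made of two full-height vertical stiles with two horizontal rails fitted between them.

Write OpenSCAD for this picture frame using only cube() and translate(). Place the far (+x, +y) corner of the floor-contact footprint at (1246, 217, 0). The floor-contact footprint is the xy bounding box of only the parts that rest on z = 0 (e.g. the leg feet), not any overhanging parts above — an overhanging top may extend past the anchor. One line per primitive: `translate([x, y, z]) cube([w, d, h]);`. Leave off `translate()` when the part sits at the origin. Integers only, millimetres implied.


translate([437, 177, 0]) cube([69, 40, 681]);
translate([1177, 177, 0]) cube([69, 40, 681]);
translate([506, 177, 0]) cube([671, 40, 69]);
translate([506, 177, 612]) cube([671, 40, 69]);


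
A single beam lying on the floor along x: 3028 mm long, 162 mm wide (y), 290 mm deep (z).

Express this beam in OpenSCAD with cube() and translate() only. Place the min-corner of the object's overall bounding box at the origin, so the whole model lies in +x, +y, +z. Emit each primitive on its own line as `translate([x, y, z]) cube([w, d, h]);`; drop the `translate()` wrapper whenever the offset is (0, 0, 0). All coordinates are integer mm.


cube([3028, 162, 290]);


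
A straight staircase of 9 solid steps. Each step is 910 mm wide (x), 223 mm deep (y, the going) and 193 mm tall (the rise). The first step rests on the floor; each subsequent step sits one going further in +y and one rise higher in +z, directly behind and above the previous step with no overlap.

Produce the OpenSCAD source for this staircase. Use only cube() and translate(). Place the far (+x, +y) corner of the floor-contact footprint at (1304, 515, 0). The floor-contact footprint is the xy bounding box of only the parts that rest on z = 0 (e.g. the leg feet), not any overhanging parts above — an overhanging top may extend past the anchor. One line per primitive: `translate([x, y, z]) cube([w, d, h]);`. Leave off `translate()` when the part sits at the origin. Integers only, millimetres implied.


translate([394, 292, 0]) cube([910, 223, 193]);
translate([394, 515, 193]) cube([910, 223, 193]);
translate([394, 738, 386]) cube([910, 223, 193]);
translate([394, 961, 579]) cube([910, 223, 193]);
translate([394, 1184, 772]) cube([910, 223, 193]);
translate([394, 1407, 965]) cube([910, 223, 193]);
translate([394, 1630, 1158]) cube([910, 223, 193]);
translate([394, 1853, 1351]) cube([910, 223, 193]);
translate([394, 2076, 1544]) cube([910, 223, 193]);


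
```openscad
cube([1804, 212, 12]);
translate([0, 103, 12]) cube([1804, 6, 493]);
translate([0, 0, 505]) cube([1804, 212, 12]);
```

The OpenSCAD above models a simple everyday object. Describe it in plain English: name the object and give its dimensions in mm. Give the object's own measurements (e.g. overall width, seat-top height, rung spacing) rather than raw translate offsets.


An I-beam lying along x, 1804 mm long. Overall section height 517 mm. Two flanges 212 mm wide (y) and 12 mm thick, one on the floor and one at the top; a web 6 mm thick runs between them, centred on the flange width.


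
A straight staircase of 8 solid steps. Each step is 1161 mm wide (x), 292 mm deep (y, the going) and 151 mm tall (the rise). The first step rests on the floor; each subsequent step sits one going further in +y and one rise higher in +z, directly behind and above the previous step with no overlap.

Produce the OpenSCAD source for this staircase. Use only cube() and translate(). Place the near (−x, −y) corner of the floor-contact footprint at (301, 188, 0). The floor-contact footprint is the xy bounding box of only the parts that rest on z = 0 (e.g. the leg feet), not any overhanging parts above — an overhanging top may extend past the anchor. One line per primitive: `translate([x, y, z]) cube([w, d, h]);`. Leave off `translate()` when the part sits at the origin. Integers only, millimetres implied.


translate([301, 188, 0]) cube([1161, 292, 151]);
translate([301, 480, 151]) cube([1161, 292, 151]);
translate([301, 772, 302]) cube([1161, 292, 151]);
translate([301, 1064, 453]) cube([1161, 292, 151]);
translate([301, 1356, 604]) cube([1161, 292, 151]);
translate([301, 1648, 755]) cube([1161, 292, 151]);
translate([301, 1940, 906]) cube([1161, 292, 151]);
translate([301, 2232, 1057]) cube([1161, 292, 151]);


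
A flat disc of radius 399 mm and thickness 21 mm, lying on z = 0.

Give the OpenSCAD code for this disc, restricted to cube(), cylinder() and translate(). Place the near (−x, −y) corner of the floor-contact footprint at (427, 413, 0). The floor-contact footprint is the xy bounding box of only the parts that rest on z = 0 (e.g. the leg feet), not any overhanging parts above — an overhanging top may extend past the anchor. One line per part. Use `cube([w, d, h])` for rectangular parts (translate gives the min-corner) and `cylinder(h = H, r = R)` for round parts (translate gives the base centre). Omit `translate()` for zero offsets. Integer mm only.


translate([826, 812, 0]) cylinder(h = 21, r = 399);


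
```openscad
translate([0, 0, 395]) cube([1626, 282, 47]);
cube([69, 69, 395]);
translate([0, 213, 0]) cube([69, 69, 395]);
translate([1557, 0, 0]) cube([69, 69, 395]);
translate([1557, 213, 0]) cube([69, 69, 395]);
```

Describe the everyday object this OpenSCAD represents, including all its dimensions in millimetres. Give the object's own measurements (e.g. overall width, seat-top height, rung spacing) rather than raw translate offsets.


A long wooden bench with a 1626 mm (x) × 282 mm (y) seat, 47 mm thick, its top surface 442 mm above the floor. Four 69 mm square legs at the seat corners, flush with the edges, run from z = 0 to the seat underside.


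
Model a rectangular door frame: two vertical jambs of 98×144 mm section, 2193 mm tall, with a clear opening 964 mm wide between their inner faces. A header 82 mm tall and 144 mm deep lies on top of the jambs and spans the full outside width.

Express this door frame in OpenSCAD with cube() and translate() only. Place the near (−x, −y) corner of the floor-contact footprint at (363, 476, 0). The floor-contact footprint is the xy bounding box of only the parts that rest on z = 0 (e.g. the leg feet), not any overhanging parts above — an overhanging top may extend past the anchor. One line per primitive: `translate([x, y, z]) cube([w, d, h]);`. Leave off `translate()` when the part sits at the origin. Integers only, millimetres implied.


translate([363, 476, 0]) cube([98, 144, 2193]);
translate([1425, 476, 0]) cube([98, 144, 2193]);
translate([363, 476, 2193]) cube([1160, 144, 82]);


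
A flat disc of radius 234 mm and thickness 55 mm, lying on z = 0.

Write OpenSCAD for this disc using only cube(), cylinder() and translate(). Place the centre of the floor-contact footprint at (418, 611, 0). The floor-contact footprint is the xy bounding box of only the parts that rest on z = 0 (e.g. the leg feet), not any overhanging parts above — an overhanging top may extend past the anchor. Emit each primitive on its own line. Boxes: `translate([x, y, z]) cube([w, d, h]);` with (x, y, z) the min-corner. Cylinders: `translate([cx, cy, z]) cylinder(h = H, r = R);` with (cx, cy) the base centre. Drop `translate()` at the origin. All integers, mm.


translate([418, 611, 0]) cylinder(h = 55, r = 234);


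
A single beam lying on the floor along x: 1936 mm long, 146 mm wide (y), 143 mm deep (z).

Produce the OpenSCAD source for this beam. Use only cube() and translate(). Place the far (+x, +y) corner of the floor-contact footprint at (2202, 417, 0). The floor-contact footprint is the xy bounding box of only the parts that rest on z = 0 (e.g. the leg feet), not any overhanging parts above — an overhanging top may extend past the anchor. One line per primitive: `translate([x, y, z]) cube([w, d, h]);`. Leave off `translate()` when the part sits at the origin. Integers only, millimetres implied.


translate([266, 271, 0]) cube([1936, 146, 143]);


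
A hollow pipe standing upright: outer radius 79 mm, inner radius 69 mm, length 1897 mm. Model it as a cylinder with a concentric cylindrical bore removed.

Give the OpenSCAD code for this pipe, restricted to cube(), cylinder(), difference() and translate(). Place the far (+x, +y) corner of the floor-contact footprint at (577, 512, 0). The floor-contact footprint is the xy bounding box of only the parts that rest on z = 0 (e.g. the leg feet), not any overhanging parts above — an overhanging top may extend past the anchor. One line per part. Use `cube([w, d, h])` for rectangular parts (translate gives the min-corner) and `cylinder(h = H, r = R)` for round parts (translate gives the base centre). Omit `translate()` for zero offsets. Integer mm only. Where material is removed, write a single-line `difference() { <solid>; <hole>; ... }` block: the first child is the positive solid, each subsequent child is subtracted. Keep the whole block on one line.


difference() { translate([498, 433, 0]) cylinder(h = 1897, r = 79); translate([498, 433, 0]) cylinder(h = 1897, r = 69); }


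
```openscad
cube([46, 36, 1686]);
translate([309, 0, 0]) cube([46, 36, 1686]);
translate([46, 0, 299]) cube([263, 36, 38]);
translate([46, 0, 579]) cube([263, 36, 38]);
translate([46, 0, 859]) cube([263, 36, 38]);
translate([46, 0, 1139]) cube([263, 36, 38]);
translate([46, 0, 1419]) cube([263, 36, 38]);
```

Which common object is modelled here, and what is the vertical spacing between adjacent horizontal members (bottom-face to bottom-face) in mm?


A ladder. The rung spacing is 280 mm.

Two tall 46×36 posts with 5 short bars between them — a ladder. Adjacent rungs sit at z = 299 and z = 579, so the spacing is 579 − 299 = 280 mm.


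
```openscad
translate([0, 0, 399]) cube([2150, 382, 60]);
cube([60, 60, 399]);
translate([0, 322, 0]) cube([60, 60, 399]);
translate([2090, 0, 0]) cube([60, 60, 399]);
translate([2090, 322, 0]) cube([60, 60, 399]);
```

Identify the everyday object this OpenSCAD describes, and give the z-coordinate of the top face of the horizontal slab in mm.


A bench. The seat-top height is 459 mm.

A long slab on four corner posts — a bench. The slab sits at z = 399 with thickness 60, so the top is 399 + 60 = 459 mm.


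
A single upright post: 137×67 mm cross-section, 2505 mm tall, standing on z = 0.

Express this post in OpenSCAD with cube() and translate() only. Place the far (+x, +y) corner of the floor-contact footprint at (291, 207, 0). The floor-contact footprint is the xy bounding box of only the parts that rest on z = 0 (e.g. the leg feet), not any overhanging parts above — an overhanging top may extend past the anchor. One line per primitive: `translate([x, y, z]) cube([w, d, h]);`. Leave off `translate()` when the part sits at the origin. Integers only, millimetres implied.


translate([154, 140, 0]) cube([137, 67, 2505]);


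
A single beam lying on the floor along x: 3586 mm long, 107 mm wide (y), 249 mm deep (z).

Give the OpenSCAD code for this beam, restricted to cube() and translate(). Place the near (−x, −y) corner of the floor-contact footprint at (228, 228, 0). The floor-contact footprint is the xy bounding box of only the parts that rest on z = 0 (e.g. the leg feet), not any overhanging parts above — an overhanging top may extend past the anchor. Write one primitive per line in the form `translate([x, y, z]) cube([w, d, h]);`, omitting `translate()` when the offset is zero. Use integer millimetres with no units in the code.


translate([228, 228, 0]) cube([3586, 107, 249]);


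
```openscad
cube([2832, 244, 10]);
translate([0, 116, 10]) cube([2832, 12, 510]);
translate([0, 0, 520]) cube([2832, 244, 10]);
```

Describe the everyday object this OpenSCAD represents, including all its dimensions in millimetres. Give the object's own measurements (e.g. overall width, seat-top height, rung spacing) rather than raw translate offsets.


An I-beam lying along x, 2832 mm long. Overall section height 530 mm. Two flanges 244 mm wide (y) and 10 mm thick, one on the floor and one at the top; a web 12 mm thick runs between them, centred on the flange width.


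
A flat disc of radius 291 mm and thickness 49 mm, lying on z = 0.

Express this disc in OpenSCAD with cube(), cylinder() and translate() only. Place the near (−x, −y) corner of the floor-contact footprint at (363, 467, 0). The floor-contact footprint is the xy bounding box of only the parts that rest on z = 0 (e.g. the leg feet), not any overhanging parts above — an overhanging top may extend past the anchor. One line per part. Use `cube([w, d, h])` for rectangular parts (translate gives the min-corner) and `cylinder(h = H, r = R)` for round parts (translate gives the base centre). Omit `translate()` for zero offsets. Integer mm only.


translate([654, 758, 0]) cylinder(h = 49, r = 291);


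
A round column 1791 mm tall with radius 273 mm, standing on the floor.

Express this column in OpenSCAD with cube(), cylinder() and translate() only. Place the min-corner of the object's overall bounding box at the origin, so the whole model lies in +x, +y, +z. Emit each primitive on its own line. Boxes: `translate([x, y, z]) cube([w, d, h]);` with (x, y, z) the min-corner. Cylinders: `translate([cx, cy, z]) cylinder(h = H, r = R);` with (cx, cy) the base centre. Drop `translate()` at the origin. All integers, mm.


translate([273, 273, 0]) cylinder(h = 1791, r = 273);


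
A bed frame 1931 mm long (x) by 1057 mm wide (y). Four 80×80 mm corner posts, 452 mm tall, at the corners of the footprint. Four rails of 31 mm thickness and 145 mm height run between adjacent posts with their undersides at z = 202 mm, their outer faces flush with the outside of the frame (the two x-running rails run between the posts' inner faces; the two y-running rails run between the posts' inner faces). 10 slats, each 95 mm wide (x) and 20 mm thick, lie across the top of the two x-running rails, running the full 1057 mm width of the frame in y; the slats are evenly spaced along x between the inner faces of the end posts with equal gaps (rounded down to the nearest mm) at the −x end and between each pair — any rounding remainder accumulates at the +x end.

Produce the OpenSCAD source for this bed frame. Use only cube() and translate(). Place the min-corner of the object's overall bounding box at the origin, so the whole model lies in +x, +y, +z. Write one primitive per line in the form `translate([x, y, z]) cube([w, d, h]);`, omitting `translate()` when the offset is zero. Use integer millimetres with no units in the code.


cube([80, 80, 452]);
translate([0, 977, 0]) cube([80, 80, 452]);
translate([1851, 0, 0]) cube([80, 80, 452]);
translate([1851, 977, 0]) cube([80, 80, 452]);
translate([80, 0, 202]) cube([1771, 31, 145]);
translate([80, 1026, 202]) cube([1771, 31, 145]);
translate([0, 80, 202]) cube([31, 897, 145]);
translate([1900, 80, 202]) cube([31, 897, 145]);
translate([154, 0, 347]) cube([95, 1057, 20]);
translate([323, 0, 347]) cube([95, 1057, 20]);
translate([492, 0, 347]) cube([95, 1057, 20]);
translate([661, 0, 347]) cube([95, 1057, 20]);
translate([830, 0, 347]) cube([95, 1057, 20]);
translate([999, 0, 347]) cube([95, 1057, 20]);
translate([1168, 0, 347]) cube([95, 1057, 20]);
translate([1337, 0, 347]) cube([95, 1057, 20]);
translate([1506, 0, 347]) cube([95, 1057, 20]);
translate([1675, 0, 347]) cube([95, 1057, 20]);


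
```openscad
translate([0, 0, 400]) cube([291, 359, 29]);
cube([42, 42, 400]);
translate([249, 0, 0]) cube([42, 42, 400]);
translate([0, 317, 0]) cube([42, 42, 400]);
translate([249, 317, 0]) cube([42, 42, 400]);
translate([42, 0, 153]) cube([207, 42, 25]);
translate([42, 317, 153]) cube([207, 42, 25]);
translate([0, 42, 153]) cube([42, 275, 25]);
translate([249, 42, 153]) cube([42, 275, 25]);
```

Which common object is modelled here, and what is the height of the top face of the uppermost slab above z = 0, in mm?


A stool. The seat height is 429 mm.

A 291×359×29 slab at z = 400 on four corner posts — a stool. The seat top is 400 + 29 = 429 mm.


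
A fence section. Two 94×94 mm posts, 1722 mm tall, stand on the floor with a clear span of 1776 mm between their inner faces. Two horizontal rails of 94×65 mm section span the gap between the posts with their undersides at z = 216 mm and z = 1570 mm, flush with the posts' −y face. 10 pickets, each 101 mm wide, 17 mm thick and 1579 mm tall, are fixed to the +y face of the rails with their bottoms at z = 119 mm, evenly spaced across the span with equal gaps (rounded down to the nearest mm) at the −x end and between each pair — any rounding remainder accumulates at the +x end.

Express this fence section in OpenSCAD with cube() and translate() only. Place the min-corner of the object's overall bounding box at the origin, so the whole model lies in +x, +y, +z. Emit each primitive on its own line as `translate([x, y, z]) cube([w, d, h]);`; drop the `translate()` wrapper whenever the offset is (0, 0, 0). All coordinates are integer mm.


cube([94, 94, 1722]);
translate([1870, 0, 0]) cube([94, 94, 1722]);
translate([94, 0, 216]) cube([1776, 94, 65]);
translate([94, 0, 1570]) cube([1776, 94, 65]);
translate([163, 94, 119]) cube([101, 17, 1579]);
translate([333, 94, 119]) cube([101, 17, 1579]);
translate([503, 94, 119]) cube([101, 17, 1579]);
translate([673, 94, 119]) cube([101, 17, 1579]);
translate([843, 94, 119]) cube([101, 17, 1579]);
translate([1013, 94, 119]) cube([101, 17, 1579]);
translate([1183, 94, 119]) cube([101, 17, 1579]);
translate([1353, 94, 119]) cube([101, 17, 1579]);
translate([1523, 94, 119]) cube([101, 17, 1579]);
translate([1693, 94, 119]) cube([101, 17, 1579]);


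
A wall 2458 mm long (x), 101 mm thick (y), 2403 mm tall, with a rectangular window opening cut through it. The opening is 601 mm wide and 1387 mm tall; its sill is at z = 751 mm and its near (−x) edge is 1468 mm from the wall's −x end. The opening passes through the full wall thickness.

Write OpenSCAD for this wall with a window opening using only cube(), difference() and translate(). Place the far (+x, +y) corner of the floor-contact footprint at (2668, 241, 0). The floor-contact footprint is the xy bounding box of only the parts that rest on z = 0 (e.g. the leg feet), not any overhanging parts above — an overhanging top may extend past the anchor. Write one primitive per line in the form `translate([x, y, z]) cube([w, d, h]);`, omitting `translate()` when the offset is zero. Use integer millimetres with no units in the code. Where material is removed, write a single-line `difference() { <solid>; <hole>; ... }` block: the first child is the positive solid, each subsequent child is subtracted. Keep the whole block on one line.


difference() { translate([210, 140, 0]) cube([2458, 101, 2403]); translate([1678, 140, 751]) cube([601, 101, 1387]); }


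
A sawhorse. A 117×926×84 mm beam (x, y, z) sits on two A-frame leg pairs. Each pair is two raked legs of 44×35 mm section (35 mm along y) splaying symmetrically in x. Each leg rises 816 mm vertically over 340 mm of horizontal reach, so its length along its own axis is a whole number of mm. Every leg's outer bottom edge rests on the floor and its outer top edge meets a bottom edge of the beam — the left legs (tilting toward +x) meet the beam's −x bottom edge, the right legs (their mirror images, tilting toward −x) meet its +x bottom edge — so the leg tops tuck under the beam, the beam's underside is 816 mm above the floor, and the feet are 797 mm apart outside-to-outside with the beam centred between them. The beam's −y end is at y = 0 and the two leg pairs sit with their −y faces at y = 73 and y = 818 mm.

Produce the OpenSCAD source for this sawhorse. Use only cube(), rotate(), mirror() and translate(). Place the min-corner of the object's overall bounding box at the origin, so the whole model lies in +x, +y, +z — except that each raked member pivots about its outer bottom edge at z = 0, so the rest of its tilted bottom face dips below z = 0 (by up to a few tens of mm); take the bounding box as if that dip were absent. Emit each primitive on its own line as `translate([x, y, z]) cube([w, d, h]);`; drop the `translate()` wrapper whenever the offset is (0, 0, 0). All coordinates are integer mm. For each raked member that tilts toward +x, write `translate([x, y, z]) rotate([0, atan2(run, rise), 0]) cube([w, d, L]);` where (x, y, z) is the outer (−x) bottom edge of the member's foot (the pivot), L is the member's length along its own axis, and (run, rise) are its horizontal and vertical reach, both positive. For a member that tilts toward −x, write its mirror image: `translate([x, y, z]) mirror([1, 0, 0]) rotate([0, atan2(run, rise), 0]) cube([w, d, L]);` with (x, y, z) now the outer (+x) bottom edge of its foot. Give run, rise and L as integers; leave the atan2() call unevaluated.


translate([340, 0, 816]) cube([117, 926, 84]);
translate([0, 73, 0]) rotate([0, atan2(340, 816), 0]) cube([44, 35, 884]);
translate([797, 73, 0]) mirror([1, 0, 0]) rotate([0, atan2(340, 816), 0]) cube([44, 35, 884]);
translate([0, 818, 0]) rotate([0, atan2(340, 816), 0]) cube([44, 35, 884]);
translate([797, 818, 0]) mirror([1, 0, 0]) rotate([0, atan2(340, 816), 0]) cube([44, 35, 884]);


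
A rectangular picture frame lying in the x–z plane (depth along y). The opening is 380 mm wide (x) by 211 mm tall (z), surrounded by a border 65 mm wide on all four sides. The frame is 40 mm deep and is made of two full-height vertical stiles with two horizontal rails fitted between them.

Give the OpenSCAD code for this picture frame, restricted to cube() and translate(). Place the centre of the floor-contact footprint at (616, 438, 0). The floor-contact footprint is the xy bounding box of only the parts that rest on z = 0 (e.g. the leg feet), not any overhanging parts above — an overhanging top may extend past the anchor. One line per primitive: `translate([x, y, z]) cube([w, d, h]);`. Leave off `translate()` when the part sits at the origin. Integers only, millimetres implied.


translate([361, 418, 0]) cube([65, 40, 341]);
translate([806, 418, 0]) cube([65, 40, 341]);
translate([426, 418, 0]) cube([380, 40, 65]);
translate([426, 418, 276]) cube([380, 40, 65]);


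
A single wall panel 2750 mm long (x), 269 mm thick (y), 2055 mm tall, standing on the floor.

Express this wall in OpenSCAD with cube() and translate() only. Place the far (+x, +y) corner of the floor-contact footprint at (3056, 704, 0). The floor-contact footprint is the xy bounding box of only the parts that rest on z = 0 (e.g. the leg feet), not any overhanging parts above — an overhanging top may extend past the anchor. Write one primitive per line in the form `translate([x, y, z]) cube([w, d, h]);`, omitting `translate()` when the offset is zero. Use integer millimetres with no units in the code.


translate([306, 435, 0]) cube([2750, 269, 2055]);


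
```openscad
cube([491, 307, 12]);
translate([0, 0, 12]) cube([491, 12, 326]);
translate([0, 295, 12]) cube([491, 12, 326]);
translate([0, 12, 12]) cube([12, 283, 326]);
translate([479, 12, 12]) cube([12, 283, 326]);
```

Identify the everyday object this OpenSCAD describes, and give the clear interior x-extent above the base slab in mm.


An open box. The internal width is 467 mm.

A 491×307 base slab with four walls standing on it — an open box. The base is 491 mm wide and the walls are 12 mm thick, so the internal width is 491 − 2 × 12 = 467 mm.


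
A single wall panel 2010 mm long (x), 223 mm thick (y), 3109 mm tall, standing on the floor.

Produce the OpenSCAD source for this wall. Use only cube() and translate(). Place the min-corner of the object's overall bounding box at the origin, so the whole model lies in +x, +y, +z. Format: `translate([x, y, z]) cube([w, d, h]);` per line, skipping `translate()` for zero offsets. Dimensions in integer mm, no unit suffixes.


cube([2010, 223, 3109]);


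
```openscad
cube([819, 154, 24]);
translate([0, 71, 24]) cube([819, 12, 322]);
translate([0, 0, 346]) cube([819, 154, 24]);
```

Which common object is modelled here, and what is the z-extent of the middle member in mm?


An I-beam. The web height is 322 mm.

Two wide flanges with a thin centred web — an I-beam. Overall 370 mm minus two 24 mm flanges gives a web of 370 − 2·24 = 322 mm.


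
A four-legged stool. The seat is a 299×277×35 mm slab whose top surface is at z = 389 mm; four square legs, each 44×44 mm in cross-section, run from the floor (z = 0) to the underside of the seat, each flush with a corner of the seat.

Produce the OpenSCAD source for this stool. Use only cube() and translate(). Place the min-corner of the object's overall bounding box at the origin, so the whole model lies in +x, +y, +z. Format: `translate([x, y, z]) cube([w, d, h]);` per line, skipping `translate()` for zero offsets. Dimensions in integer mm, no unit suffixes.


// leg_h = 389 - 35 = 354
translate([0, 0, 354]) cube([299, 277, 35]);
cube([44, 44, 354]);
translate([255, 0, 0]) cube([44, 44, 354]);
translate([0, 233, 0]) cube([44, 44, 354]);
translate([255, 233, 0]) cube([44, 44, 354]);


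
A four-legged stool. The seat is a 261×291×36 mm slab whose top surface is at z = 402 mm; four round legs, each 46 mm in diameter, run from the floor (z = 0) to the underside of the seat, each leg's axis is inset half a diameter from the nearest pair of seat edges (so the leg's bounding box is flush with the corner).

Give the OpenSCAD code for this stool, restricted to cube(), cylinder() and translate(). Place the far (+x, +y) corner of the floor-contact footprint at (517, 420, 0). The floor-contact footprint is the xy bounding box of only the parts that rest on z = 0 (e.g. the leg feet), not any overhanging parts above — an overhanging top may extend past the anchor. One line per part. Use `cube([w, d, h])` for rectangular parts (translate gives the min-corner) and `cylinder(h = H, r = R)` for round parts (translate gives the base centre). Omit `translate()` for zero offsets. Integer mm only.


translate([256, 129, 366]) cube([261, 291, 36]);
translate([279, 152, 0]) cylinder(h = 366, r = 23);
translate([494, 152, 0]) cylinder(h = 366, r = 23);
translate([279, 397, 0]) cylinder(h = 366, r = 23);
translate([494, 397, 0]) cylinder(h = 366, r = 23);


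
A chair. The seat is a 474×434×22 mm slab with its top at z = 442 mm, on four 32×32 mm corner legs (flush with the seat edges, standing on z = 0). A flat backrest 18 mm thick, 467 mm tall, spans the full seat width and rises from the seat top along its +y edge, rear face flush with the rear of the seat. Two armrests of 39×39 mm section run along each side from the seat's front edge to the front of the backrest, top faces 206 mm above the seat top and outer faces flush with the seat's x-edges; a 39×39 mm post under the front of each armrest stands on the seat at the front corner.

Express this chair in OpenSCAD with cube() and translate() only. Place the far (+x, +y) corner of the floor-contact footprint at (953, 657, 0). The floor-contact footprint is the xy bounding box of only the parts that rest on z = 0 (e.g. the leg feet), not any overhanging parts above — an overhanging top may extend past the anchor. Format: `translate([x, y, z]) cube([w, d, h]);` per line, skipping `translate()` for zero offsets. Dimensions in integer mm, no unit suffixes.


translate([479, 223, 420]) cube([474, 434, 22]);
translate([479, 223, 0]) cube([32, 32, 420]);
translate([921, 223, 0]) cube([32, 32, 420]);
translate([479, 625, 0]) cube([32, 32, 420]);
translate([921, 625, 0]) cube([32, 32, 420]);
translate([479, 639, 442]) cube([474, 18, 467]);
translate([479, 223, 609]) cube([39, 416, 39]);
translate([914, 223, 609]) cube([39, 416, 39]);
translate([479, 223, 442]) cube([39, 39, 167]);
translate([914, 223, 442]) cube([39, 39, 167]);


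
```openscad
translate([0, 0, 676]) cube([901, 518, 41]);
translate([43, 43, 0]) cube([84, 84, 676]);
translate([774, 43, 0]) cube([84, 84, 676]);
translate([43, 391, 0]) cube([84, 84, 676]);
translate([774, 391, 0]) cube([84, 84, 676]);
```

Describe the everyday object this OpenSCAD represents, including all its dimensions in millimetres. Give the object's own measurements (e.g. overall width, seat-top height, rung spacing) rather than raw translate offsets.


A table: top 901 mm (x) × 518 mm (y), 41 mm thick, upper face at z = 717 mm, on four 84×84 mm square legs, each inset 43 mm from the nearest pair of top edges from z = 0 to the bottom of the top.


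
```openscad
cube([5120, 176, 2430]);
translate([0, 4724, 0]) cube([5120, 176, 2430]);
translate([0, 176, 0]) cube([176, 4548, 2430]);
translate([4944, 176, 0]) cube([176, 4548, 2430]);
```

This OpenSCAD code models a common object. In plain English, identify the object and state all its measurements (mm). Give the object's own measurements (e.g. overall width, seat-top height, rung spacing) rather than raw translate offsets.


The wall frame of a small rectangular building: four walls, each 2430 mm tall and 176 mm thick, enclosing a footprint 5120 mm (x) by 4900 mm (y) outside-to-outside, with no floor or roof. The front and back walls (the −y and +y sides) span the full width; the two side walls fit between them.


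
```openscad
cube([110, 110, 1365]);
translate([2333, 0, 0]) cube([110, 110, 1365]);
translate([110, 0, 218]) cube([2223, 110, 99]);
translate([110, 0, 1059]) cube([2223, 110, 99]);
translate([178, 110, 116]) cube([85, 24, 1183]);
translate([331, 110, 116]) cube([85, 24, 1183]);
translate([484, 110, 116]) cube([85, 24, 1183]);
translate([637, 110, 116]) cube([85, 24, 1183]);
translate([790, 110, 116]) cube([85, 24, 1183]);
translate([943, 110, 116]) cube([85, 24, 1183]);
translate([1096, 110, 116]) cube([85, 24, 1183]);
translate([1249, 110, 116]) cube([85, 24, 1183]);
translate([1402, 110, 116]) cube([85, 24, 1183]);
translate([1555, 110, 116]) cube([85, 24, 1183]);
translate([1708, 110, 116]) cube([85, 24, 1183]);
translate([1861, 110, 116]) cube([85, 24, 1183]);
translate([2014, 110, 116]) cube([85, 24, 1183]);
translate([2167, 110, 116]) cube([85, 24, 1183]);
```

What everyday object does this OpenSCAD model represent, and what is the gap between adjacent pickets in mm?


A fence section. The picket gap is 68 mm.

Two posts, two rails, 14 pickets — a fence section. Span 2223 mm holds 14 pickets of 85 mm with 15 equal gaps: ⌊(2223 − 14·85) / 15⌋ = 68 mm.


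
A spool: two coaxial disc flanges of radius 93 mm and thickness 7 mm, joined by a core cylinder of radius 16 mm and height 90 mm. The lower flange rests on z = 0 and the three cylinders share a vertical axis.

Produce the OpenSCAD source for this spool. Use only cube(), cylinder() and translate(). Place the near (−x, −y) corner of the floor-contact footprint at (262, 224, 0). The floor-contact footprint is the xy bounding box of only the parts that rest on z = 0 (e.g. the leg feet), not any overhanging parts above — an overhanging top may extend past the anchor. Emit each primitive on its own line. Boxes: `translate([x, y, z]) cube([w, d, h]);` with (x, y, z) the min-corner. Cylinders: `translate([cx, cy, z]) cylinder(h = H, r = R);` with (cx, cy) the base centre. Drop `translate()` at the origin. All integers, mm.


translate([355, 317, 0]) cylinder(h = 7, r = 93);
translate([355, 317, 7]) cylinder(h = 90, r = 16);
translate([355, 317, 97]) cylinder(h = 7, r = 93);


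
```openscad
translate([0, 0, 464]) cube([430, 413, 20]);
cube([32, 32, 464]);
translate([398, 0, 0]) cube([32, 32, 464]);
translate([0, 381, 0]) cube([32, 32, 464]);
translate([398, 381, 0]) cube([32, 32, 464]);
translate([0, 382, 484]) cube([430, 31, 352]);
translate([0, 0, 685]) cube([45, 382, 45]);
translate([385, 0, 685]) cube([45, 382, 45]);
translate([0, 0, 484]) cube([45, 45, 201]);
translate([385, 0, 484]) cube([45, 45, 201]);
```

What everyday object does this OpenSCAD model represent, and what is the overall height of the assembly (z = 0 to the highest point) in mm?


A chair. The overall height is 836 mm.

A slab on four corner posts with a tall panel at the back — a chair. The seat slab sits at z = 464 with thickness 20, and the 352 mm backrest starts at the seat top, so the overall height is 464 + 20 + 352 = 836 mm.


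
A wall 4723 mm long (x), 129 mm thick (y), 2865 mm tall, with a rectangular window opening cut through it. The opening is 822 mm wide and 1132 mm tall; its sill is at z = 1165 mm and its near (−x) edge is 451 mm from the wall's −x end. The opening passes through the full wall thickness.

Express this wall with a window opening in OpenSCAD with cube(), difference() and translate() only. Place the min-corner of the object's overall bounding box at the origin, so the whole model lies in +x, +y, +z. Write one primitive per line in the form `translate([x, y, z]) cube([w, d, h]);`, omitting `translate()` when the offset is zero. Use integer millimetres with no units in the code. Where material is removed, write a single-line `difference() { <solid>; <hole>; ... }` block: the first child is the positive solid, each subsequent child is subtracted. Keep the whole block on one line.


difference() { cube([4723, 129, 2865]); translate([451, 0, 1165]) cube([822, 129, 1132]); }


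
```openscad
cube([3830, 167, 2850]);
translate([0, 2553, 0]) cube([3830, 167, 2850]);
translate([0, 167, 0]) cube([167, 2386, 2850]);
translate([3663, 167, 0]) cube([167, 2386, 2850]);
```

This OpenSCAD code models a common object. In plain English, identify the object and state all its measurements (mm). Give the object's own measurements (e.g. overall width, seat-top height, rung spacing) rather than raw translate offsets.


The wall frame of a small rectangular building: four walls, each 2850 mm tall and 167 mm thick, enclosing a footprint 3830 mm (x) by 2720 mm (y) outside-to-outside, with no floor or roof. The front and back walls (the −y and +y sides) span the full width; the two side walls fit between them.


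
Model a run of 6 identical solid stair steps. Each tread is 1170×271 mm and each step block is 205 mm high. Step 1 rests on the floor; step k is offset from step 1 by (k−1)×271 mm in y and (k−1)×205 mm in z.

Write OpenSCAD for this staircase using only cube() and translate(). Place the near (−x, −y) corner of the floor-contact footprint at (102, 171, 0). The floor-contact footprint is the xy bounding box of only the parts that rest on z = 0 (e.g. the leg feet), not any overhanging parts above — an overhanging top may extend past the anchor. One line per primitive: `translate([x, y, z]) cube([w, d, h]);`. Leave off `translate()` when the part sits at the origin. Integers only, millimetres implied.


translate([102, 171, 0]) cube([1170, 271, 205]);
translate([102, 442, 205]) cube([1170, 271, 205]);
translate([102, 713, 410]) cube([1170, 271, 205]);
translate([102, 984, 615]) cube([1170, 271, 205]);
translate([102, 1255, 820]) cube([1170, 271, 205]);
translate([102, 1526, 1025]) cube([1170, 271, 205]);


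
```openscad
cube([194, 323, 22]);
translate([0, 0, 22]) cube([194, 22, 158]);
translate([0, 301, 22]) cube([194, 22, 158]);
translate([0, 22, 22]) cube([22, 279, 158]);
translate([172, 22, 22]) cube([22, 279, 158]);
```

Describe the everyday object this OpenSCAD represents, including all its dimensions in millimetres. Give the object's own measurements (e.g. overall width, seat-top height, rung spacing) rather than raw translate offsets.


An open-topped rectangular box: outside dimensions 194×323×180 mm, with a uniform wall and base thickness of 22 mm. The base is a full 194×323 slab on the floor; four walls sit on top of the base. The front and back walls (the −y and +y sides) span the full width; the two side walls fit between them.


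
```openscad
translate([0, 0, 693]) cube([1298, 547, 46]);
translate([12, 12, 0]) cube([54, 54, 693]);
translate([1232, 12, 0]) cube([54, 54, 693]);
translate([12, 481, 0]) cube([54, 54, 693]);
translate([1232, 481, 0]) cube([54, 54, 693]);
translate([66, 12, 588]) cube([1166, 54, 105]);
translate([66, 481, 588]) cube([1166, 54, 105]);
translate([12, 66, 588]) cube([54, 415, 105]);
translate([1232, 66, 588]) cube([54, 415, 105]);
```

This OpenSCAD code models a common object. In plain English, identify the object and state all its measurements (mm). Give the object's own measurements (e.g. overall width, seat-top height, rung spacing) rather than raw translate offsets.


A rectangular dining table. The top is 1298×547×46 mm with its upper surface at z = 739 mm. It stands on four 54×54 mm square legs, each inset 12 mm from the nearest pair of top edges, running from the floor to the underside of the top. Four apron rails, 54 mm thick and 105 mm tall, run between adjacent legs with their top edges flush with the underside of the top and their outer faces flush with the legs' outer faces.
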